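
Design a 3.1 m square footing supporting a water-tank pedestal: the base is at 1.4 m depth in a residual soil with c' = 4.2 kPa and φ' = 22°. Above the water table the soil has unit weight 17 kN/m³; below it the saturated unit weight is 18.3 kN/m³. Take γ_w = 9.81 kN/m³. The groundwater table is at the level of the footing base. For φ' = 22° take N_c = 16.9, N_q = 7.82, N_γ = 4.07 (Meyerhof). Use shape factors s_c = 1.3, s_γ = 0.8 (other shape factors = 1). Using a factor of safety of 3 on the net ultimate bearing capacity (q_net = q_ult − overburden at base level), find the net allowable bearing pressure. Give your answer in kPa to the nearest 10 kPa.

q_all(net) ≈ 100 kPa

Overburden at base level: q = 17 × 1.4 = 23.8 kPa.
Below the base the soil is submerged, so the ½γBN_γ term uses γ' = 18.3 − 9.81 = 8.49 kN/m³.
Cohesion term c·N_c·s_c = 4.2 × 16.9 × 1.3 = 92.274 kPa; surcharge term q·N_q = 23.8 × 7.82 = 186.12 kPa; self-weight term 0.5·γ·B·N_γ·s_γ = 0.5 × 8.49 × 3.1 × 4.07 × 0.8 = 42.847 kPa.
q_ult = 92.274 + 186.12 + 42.847 = 321.24 kPa.
q_net = 321.24 − 23.8 = 297.44 kPa.
q_all(net) = 297.44 / 3 = 99.146 kPa.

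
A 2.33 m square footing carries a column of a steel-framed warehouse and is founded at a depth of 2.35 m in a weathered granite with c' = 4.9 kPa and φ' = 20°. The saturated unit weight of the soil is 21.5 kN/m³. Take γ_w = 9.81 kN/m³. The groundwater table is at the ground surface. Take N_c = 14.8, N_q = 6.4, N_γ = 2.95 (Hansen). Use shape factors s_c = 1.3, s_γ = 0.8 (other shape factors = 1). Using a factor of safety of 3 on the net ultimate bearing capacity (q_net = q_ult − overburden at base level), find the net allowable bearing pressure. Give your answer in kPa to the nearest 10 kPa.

q_all(net) ≈ 90 kPa

γ' = 21.5 − 9.81 = 11.69 kN/m³ (submerged throughout). q = 11.69 × 2.35 = 27.471 kPa; the same γ' applies in the ½γBN_γ term.
c·N_c·s_c = 4.9 × 14.8 × 1.3 = 94.276 kPa
q·N_q = 27.471 × 6.4 = 175.82 kPa
0.5·γ·B·N_γ·s_γ = 0.5 × 11.69 × 2.33 × 2.95 × 0.8 = 32.14 kPa
q_ult = 94.276 + 175.82 + 32.14 = 302.23 kPa.
q_net = 302.23 − 27.471 = 274.76 kPa.
q_all(net) = 274.76 / 3 = 91.588 kPa.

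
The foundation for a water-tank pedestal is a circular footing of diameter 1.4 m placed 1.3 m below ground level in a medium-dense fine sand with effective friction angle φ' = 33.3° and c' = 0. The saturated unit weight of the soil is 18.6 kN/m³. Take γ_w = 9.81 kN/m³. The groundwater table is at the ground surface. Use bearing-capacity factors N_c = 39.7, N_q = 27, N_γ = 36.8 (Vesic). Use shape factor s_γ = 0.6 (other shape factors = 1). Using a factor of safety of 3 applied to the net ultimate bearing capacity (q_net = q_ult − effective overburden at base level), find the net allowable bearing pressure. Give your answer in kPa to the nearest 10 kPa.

Water table at ground surface, so effective unit weight γ' = 18.6 − 9.81 = 8.79 kN/m³ is used throughout; overburden q = 8.79 × 1.3 = 11.427 kPa; the same γ' applies in the ½γBN_γ term.
Surcharge term q·N_q = 11.427 × 27 = 308.53 kPa; self-weight term 0.5·γ·B·N_γ·s_γ = 0.5 × 8.79 × 1.4 × 36.8 × 0.6 = 135.86 kPa.
q_ult = 308.53 + 135.86 = 444.39 kPa.
Net ultimate: q_net = 444.39 − 11.427 = 432.96 kPa.
q_all(net) = 432.96 / 3 = 144.32 kPa.

q_all(net) ≈ 140 kPa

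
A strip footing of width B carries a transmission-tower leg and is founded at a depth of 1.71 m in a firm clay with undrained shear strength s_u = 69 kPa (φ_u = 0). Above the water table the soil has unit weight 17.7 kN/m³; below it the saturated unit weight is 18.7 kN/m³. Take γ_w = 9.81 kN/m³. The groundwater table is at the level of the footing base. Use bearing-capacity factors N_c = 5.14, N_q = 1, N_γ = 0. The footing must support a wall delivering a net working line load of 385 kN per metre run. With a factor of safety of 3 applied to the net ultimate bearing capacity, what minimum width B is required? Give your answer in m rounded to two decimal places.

Overburden at base level: q = 17.7 × 1.71 = 30.267 kPa.
Cohesion term c·N_c = 69 × 5.14 = 354.66 kPa; surcharge term q·N_q = 30.267 × 1 = 30.267 kPa.
q_ult = 354.66 + 30.267 = 384.93 kPa.
For φ = 0 the ½γBN_γ term vanishes, so q_ult is independent of B. q_net = 384.93 − 30.267 = 354.66 kPa; q_all(net) = 354.66/3 = 118.22 kPa.
Required width B = w / q_all(net) = 385 / 118.22 = 3.257 m.

B = 3.26 m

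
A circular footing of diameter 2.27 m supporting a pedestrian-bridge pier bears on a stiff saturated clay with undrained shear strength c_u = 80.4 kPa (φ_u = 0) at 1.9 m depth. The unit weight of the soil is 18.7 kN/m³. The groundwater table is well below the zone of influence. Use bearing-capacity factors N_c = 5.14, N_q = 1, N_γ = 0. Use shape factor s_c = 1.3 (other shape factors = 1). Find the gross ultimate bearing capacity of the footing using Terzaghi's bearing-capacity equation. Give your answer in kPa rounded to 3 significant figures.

q_ult ≈ 573 kPa

Overburden at base level: q = 18.7 × 1.9 = 35.53 kPa.
Cohesion term c·N_c·s_c = 80.4 × 5.14 × 1.3 = 537.23 kPa; surcharge term q·N_q = 35.53 × 1 = 35.53 kPa.
q_ult = 537.23 + 35.53 = 572.76 kPa.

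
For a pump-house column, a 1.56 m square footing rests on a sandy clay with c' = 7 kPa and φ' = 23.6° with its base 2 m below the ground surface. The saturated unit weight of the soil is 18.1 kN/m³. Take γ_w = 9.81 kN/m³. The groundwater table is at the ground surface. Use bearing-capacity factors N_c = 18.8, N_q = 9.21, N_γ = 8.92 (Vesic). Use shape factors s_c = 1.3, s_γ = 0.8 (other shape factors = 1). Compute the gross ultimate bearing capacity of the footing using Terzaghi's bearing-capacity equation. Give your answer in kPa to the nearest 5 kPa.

γ' = 18.1 − 9.81 = 8.29 kN/m³ (submerged throughout). q = 8.29 × 2 = 16.58 kPa; the same γ' applies in the ½γBN_γ term.
c·N_c·s_c = 7 × 18.8 × 1.3 = 171.08 kPa
q·N_q = 16.58 × 9.21 = 152.7 kPa
0.5·γ·B·N_γ·s_γ = 0.5 × 8.29 × 1.56 × 8.92 × 0.8 = 46.143 kPa
q_ult = 171.08 + 152.7 + 46.143 = 369.92 kPa.

q_ult ≈ 370 kPa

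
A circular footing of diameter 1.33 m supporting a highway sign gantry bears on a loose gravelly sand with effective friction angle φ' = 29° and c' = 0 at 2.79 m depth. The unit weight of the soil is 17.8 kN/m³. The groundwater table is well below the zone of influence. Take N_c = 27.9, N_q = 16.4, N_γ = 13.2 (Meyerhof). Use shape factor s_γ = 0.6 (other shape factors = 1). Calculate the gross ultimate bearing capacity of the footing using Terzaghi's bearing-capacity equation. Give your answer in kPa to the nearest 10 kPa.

q = γ·D_f = 17.8 × 2.79 = 49.662 kPa.
q·N_q = 49.662 × 16.4 = 814.46 kPa
0.5·γ·B·N_γ·s_γ = 0.5 × 17.8 × 1.33 × 13.2 × 0.6 = 93.749 kPa
q_ult = 814.46 + 93.749 = 908.21 kPa.

q_ult ≈ 910 kPa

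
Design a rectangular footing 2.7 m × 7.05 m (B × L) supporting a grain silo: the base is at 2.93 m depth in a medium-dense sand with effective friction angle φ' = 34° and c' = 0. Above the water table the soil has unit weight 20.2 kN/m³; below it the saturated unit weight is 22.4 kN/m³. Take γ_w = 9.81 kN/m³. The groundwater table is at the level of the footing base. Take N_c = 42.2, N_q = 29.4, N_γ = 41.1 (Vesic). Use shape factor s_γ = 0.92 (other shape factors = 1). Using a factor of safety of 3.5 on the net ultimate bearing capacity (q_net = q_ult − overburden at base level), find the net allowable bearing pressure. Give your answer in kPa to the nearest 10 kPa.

q_all(net) ≈ 660 kPa

Overburden at base level: q = 20.2 × 2.93 = 59.186 kPa.
Below the base the soil is submerged, so the ½γBN_γ term uses γ' = 22.4 − 9.81 = 12.59 kN/m³.
Surcharge term q·N_q = 59.186 × 29.4 = 1740.1 kPa; self-weight term 0.5·γ·B·N_γ·s_γ = 0.5 × 12.59 × 2.7 × 41.1 × 0.92 = 642.67 kPa.
q_ult = 1740.1 + 642.67 = 2382.7 kPa.
q_net = 2382.7 − 59.186 = 2323.6 kPa.
q_all(net) = 2323.6 / 3.5 = 663.87 kPa.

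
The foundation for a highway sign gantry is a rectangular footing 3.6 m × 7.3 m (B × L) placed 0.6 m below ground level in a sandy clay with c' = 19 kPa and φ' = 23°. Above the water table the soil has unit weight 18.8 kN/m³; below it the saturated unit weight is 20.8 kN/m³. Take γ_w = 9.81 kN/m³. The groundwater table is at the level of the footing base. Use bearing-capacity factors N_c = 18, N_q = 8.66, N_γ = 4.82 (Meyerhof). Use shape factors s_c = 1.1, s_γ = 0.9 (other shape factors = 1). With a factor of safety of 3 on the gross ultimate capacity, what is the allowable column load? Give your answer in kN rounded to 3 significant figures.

P_all ≈ 4900 kN

Overburden at base level: q = 18.8 × 0.6 = 11.28 kPa.
Below the base the soil is submerged, so the ½γBN_γ term uses γ' = 20.8 − 9.81 = 10.99 kN/m³.
Cohesion term c·N_c·s_c = 19 × 18 × 1.1 = 376.2 kPa; surcharge term q·N_q = 11.28 × 8.66 = 97.685 kPa; self-weight term 0.5·γ·B·N_γ·s_γ = 0.5 × 10.99 × 3.6 × 4.82 × 0.9 = 85.814 kPa.
q_ult = 376.2 + 97.685 + 85.814 = 559.7 kPa.
Gross allowable pressure q_all = 559.7 / 3 = 186.57 kPa.
Footing area = 26.28 m², so allowable column load = 186.57 × 26.28 = 4903 kN.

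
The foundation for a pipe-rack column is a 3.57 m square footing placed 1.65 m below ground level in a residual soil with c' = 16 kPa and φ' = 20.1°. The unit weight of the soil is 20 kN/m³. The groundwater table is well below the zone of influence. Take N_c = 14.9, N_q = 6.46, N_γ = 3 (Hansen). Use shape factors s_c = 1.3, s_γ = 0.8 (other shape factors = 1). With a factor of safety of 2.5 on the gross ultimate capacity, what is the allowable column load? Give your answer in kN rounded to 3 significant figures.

P_all ≈ 3100 kN

Effective surcharge at the founding depth q = γ·D_f = 20 × 1.65 = 33 kPa.
q_ult = c·N_c·s_c + q·N_q + 0.5·γ·B·N_γ·s_γ
     = 16 × 14.9 × 1.3 + 33 × 6.46 + 0.5 × 20 × 3.57 × 3 × 0.8
     = 309.92 + 213.18 + 85.68 = 608.78 kPa.
Gross allowable pressure q_all = 608.78 / 2.5 = 243.51 kPa.
Footing area = 12.7449 m², so allowable column load = 243.51 × 12.7449 = 3103.5 kN.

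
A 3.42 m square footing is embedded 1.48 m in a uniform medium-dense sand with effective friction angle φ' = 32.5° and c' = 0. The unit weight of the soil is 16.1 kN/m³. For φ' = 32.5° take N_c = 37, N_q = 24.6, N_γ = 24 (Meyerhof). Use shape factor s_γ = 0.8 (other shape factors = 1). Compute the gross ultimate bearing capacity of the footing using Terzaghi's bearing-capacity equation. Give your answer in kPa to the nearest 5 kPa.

Overburden at base level: q = 16.1 × 1.48 = 23.828 kPa.
Surcharge term q·N_q = 23.828 × 24.6 = 586.17 kPa; self-weight term 0.5·γ·B·N_γ·s_γ = 0.5 × 16.1 × 3.42 × 24 × 0.8 = 528.6 kPa.
q_ult = 586.17 + 528.6 = 1114.8 kPa.

q_ult ≈ 1115 kPa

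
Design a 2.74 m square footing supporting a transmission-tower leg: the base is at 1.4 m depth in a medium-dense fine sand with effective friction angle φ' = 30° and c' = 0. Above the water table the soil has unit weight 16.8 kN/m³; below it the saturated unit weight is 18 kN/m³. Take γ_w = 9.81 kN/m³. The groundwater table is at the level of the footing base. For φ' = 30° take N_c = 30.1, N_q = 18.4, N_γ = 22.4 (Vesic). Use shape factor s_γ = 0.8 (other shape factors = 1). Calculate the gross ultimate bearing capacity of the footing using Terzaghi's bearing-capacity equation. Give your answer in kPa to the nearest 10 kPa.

Effective surcharge at the founding depth q = γ·D_f = 16.8 × 1.4 = 23.52 kPa.
The water table coincides with the base, so in the self-weight term γ → γ' = 8.19 kN/m³.
q_ult = q·N_q + 0.5·γ·B·N_γ·s_γ
     = 23.52 × 18.4 + 0.5 × 8.19 × 2.74 × 22.4 × 0.8
     = 432.77 + 201.07 = 633.84 kPa.

q_ult ≈ 630 kPa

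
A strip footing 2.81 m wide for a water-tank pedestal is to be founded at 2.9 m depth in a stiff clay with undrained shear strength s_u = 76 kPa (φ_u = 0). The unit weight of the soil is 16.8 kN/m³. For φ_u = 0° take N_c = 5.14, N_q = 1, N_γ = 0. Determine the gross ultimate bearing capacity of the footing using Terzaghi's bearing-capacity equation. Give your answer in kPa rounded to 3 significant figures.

q = γ·D_f = 16.8 × 2.9 = 48.72 kPa.
c·N_c = 76 × 5.14 = 390.64 kPa
q·N_q = 48.72 × 1 = 48.72 kPa
q_ult = 390.64 + 48.72 = 439.36 kPa.

q_ult ≈ 439 kPa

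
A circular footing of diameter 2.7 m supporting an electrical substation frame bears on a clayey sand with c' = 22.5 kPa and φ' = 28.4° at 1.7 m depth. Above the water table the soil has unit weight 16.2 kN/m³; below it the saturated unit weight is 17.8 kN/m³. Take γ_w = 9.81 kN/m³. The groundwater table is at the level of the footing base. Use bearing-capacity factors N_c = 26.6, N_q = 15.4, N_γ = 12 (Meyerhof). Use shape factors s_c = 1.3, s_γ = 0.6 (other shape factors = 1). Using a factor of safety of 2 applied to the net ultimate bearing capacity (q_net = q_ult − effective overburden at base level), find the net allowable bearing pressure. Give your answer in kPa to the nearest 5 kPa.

q_all(net) ≈ 625 kPa

Effective surcharge at the founding depth q = γ·D_f = 16.2 × 1.7 = 27.54 kPa.
The water table coincides with the base, so in the self-weight term γ → γ' = 7.99 kN/m³.
q_ult = c·N_c·s_c + q·N_q + 0.5·γ·B·N_γ·s_γ
     = 22.5 × 26.6 × 1.3 + 27.54 × 15.4 + 0.5 × 7.99 × 2.7 × 12 × 0.6
     = 778.05 + 424.12 + 77.663 = 1279.8 kPa.
Net ultimate: q_net = 1279.8 − 27.54 = 1252.3 kPa.
q_all(net) = 1252.3 / 2 = 626.14 kPa.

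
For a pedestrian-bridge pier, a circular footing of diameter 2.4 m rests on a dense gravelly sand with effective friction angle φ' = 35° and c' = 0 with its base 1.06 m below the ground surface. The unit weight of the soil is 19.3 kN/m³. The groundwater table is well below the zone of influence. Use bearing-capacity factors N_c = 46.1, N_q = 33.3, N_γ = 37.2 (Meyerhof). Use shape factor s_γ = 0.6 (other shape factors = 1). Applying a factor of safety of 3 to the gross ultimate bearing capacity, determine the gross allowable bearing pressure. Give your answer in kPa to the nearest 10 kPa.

q_all ≈ 400 kPa

q = γ·D_f = 19.3 × 1.06 = 20.458 kPa.
q·N_q = 20.458 × 33.3 = 681.25 kPa
0.5·γ·B·N_γ·s_γ = 0.5 × 19.3 × 2.4 × 37.2 × 0.6 = 516.93 kPa
q_ult = 681.25 + 516.93 = 1198.2 kPa.
q_all = q_ult / FS = 1198.2 / 3 = 399.39 kPa.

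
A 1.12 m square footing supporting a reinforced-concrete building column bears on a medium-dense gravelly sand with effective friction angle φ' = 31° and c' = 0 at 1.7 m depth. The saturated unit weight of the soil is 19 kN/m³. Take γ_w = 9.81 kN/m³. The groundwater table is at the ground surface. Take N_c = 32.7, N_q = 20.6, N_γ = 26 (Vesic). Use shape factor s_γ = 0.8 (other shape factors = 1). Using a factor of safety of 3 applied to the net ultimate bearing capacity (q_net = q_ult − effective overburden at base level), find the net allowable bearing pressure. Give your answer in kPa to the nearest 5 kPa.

With the water table at the surface the whole profile is submerged: γ' = 19 − 9.81 = 9.19 kN/m³, so q = γ'·D_f = 15.623 kPa; the same γ' applies in the ½γBN_γ term.
q_ult = q·N_q + 0.5·γ·B·N_γ·s_γ
     = 15.623 × 20.6 + 0.5 × 9.19 × 1.12 × 26 × 0.8
     = 321.83 + 107.05 = 428.88 kPa.
Net ultimate: q_net = 428.88 − 15.623 = 413.26 kPa.
q_all(net) = 413.26 / 3 = 137.75 kPa.

q_all(net) ≈ 140 kPa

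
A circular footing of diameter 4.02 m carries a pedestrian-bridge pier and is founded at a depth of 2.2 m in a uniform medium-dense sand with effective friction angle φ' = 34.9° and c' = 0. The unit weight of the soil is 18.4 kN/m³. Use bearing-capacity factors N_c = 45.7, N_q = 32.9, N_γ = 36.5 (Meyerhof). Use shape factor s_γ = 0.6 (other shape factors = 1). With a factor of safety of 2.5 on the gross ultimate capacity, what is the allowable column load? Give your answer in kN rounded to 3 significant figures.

Effective surcharge at the founding depth q = γ·D_f = 18.4 × 2.2 = 40.48 kPa.
q_ult = q·N_q + 0.5·γ·B·N_γ·s_γ
     = 40.48 × 32.9 + 0.5 × 18.4 × 4.02 × 36.5 × 0.6
     = 1331.8 + 809.95 = 2141.7 kPa.
Gross allowable pressure q_all = 2141.7 / 2.5 = 856.7 kPa.
Footing area = 12.6923 m², so allowable column load = 856.7 × 12.6923 = 10873 kN.

P_all ≈ 10900 kN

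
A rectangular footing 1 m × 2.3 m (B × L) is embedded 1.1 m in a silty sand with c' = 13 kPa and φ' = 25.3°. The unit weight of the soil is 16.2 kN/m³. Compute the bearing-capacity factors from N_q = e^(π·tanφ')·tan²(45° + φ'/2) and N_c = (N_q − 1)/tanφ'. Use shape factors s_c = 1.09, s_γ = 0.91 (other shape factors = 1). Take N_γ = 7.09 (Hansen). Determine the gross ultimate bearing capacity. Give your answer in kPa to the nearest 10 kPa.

q_ult ≈ 550 kPa

tan25.3° = 0.4727, so N_q = e^(π×0.4727)·tan²(57.65°) = 4.415 × 2.493 = 11.
N_c = (11 − 1)/tan25.3° = 21.17.
Overburden at base level: q = 16.2 × 1.1 = 17.82 kPa.
Cohesion term c·N_c·s_c = 13 × 21.166 × 1.09 = 299.92 kPa; surcharge term q·N_q = 17.82 × 11.005 = 196.11 kPa; self-weight term 0.5·γ·B·N_γ·s_γ = 0.5 × 16.2 × 1 × 7.09 × 0.91 = 52.26 kPa.
q_ult = 299.92 + 196.11 + 52.26 = 548.28 kPa.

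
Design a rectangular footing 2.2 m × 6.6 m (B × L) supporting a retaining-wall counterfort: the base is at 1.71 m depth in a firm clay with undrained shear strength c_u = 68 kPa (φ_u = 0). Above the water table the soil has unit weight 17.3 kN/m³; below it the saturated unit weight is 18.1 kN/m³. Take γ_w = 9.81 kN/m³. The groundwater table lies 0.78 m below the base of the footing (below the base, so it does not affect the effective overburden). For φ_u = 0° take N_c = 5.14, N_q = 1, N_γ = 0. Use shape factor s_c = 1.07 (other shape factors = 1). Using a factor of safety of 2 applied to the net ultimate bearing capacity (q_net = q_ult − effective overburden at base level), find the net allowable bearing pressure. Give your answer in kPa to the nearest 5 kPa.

q = γ·D_f = 17.3 × 1.71 = 29.583 kPa.
c·N_c·s_c = 68 × 5.14 × 1.07 = 373.99 kPa
q·N_q = 29.583 × 1 = 29.583 kPa
q_ult = 373.99 + 29.583 = 403.57 kPa.
Net ultimate: q_net = 403.57 − 29.583 = 373.99 kPa.
q_all(net) = 373.99 / 2 = 186.99 kPa.

q_all(net) ≈ 185 kPa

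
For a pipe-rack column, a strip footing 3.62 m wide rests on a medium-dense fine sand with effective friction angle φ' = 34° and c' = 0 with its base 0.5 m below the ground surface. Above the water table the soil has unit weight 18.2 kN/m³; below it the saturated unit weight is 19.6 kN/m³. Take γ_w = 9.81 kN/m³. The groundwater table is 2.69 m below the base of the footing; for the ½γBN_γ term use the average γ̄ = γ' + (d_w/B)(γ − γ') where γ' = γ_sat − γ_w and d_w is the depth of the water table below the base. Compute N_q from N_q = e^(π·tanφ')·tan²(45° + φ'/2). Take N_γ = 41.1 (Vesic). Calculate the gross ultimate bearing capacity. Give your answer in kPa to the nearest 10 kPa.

tan34° = 0.6745, so N_q = e^(π×0.6745)·tan²(62°) = 8.323 × 3.537 = 29.44.
q = γ·D_f = 18.2 × 0.5 = 9.1 kPa.
γ' = 9.79 kN/m³; averaging over the depth B below the base, γ̄ = γ' + (d_w/B)(γ − γ') = 16.039 kN/m³.
q·N_q = 9.1 × 29.44 = 267.9 kPa
0.5·γ·B·N_γ = 0.5 × 16.039 × 3.62 × 41.1 = 1193.2 kPa
q_ult = 267.9 + 1193.2 = 1461.1 kPa.

q_ult ≈ 1460 kPa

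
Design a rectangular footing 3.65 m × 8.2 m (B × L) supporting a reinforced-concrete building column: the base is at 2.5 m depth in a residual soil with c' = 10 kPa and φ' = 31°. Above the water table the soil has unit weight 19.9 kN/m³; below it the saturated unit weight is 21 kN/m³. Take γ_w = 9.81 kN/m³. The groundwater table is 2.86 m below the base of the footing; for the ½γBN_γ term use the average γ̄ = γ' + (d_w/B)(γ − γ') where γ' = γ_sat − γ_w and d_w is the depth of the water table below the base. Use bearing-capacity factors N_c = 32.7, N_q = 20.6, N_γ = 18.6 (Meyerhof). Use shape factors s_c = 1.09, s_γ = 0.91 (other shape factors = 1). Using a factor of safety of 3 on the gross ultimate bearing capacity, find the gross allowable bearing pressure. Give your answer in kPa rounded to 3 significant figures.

Overburden at base level: q = 19.9 × 2.5 = 49.75 kPa.
The water table is 2.86 m below the base (< B = 3.65 m), so the ½γBN_γ term uses γ̄ = γ' + (d_w/B)(γ − γ') = 11.19 + (2.86/3.65)(19.9 − 11.19) = 18.015 kN/m³.
Cohesion term c·N_c·s_c = 10 × 32.7 × 1.09 = 356.43 kPa; surcharge term q·N_q = 49.75 × 20.6 = 1024.9 kPa; self-weight term 0.5·γ·B·N_γ·s_γ = 0.5 × 18.015 × 3.65 × 18.6 × 0.91 = 556.48 kPa.
q_ult = 356.43 + 1024.9 + 556.48 = 1937.8 kPa.
q_all = 1937.8 / 3 = 645.92 kPa.

q_all ≈ 646 kPa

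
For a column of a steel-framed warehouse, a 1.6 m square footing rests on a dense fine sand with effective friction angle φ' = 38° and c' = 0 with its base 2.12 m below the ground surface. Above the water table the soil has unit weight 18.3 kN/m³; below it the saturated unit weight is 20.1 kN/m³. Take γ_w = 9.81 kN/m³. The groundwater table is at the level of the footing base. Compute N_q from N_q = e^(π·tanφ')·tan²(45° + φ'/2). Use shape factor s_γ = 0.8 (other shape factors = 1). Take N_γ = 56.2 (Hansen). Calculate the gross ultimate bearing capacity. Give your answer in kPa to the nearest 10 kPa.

q_ult ≈ 2270 kPa

tan38° = 0.7813, so N_q = e^(π×0.7813)·tan²(64°) = 11.64 × 4.204 = 48.93.
Effective surcharge at the founding depth q = γ·D_f = 18.3 × 2.12 = 38.796 kPa.
The water table coincides with the base, so in the self-weight term γ → γ' = 10.29 kN/m³.
q_ult = q·N_q + 0.5·γ·B·N_γ·s_γ
     = 38.796 × 48.933 + 0.5 × 10.29 × 1.6 × 56.2 × 0.8
     = 1898.4 + 370.11 = 2268.5 kPa.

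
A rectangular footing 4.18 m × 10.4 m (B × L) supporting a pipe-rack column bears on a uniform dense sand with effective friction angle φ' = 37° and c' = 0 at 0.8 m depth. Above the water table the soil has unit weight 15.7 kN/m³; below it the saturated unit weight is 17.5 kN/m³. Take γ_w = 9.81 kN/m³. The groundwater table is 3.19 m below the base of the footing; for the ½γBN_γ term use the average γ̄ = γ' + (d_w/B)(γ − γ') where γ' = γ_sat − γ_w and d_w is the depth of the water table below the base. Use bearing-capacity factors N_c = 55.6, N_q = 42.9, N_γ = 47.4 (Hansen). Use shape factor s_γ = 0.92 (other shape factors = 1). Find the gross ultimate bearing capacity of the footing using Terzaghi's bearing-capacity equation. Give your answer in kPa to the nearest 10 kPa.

q_ult ≈ 1800 kPa

Overburden at base level: q = 15.7 × 0.8 = 12.56 kPa.
The water table is 3.19 m below the base (< B = 4.18 m), so the ½γBN_γ term uses γ̄ = γ' + (d_w/B)(γ − γ') = 7.69 + (3.19/4.18)(15.7 − 7.69) = 13.803 kN/m³.
Surcharge term q·N_q = 12.56 × 42.9 = 538.82 kPa; self-weight term 0.5·γ·B·N_γ·s_γ = 0.5 × 13.803 × 4.18 × 47.4 × 0.92 = 1258 kPa.
q_ult = 538.82 + 1258 = 1796.8 kPa.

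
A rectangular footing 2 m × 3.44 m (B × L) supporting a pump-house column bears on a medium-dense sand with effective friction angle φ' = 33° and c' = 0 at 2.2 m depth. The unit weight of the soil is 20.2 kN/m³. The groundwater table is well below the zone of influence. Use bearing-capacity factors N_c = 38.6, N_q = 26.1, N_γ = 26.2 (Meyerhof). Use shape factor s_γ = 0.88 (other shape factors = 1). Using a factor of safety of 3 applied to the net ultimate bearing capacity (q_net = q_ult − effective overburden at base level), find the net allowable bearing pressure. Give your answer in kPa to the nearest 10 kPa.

q = γ·D_f = 20.2 × 2.2 = 44.44 kPa.
q·N_q = 44.44 × 26.1 = 1159.9 kPa
0.5·γ·B·N_γ·s_γ = 0.5 × 20.2 × 2 × 26.2 × 0.88 = 465.73 kPa
q_ult = 1159.9 + 465.73 = 1625.6 kPa.
Net ultimate: q_net = 1625.6 − 44.44 = 1581.2 kPa.
q_all(net) = 1581.2 / 3 = 527.06 kPa.

q_all(net) ≈ 530 kPa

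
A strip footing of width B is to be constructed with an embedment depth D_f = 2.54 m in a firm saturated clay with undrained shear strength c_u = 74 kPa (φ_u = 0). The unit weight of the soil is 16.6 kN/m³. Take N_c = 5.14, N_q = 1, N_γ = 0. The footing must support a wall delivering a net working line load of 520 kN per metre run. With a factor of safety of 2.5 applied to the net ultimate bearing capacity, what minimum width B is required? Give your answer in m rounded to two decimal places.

B = 3.42 m

Effective surcharge at the founding depth q = γ·D_f = 16.6 × 2.54 = 42.164 kPa.
q_ult = c·N_c + q·N_q
     = 74 × 5.14 + 42.164 × 1
     = 380.36 + 42.164 = 422.52 kPa.
For φ = 0 the ½γBN_γ term vanishes, so q_ult is independent of B. q_net = 422.52 − 42.164 = 380.36 kPa; q_all(net) = 380.36/2.5 = 152.14 kPa.
Required width B = w / q_all(net) = 520 / 152.14 = 3.418 m.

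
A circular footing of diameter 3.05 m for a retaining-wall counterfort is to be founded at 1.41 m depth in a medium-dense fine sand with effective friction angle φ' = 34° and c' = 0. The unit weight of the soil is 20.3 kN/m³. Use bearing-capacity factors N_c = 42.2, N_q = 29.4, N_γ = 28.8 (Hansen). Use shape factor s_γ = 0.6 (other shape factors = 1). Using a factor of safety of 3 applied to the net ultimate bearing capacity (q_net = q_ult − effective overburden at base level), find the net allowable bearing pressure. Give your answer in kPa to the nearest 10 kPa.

q = γ·D_f = 20.3 × 1.41 = 28.623 kPa.
q·N_q = 28.623 × 29.4 = 841.52 kPa
0.5·γ·B·N_γ·s_γ = 0.5 × 20.3 × 3.05 × 28.8 × 0.6 = 534.95 kPa
q_ult = 841.52 + 534.95 = 1376.5 kPa.
Net ultimate: q_net = 1376.5 − 28.623 = 1347.8 kPa.
q_all(net) = 1347.8 / 3 = 449.28 kPa.

q_all(net) ≈ 450 kPa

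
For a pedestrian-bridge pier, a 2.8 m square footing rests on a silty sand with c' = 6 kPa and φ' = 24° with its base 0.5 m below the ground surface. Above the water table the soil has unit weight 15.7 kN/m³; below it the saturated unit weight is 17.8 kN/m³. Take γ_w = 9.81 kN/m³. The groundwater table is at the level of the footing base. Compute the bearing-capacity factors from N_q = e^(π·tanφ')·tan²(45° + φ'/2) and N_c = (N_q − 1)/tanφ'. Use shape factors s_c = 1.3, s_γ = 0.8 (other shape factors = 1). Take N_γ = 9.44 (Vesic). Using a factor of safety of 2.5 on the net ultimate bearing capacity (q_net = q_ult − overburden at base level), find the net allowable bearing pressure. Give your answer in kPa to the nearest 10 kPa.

N_q = e^(π·tan24°)·tan²(57°) = 9.6; N_c = (N_q − 1)/tanφ' = 19.32.
q = γ·D_f = 15.7 × 0.5 = 7.85 kPa.
For the ½γBN_γ term take γ' = 17.8 − 9.81 = 7.99 kN/m³ (soil below base is submerged).
c·N_c·s_c = 6 × 19.324 × 1.3 = 150.72 kPa
q·N_q = 7.85 × 9.6034 = 75.387 kPa
0.5·γ·B·N_γ·s_γ = 0.5 × 7.99 × 2.8 × 9.44 × 0.8 = 84.477 kPa
q_ult = 150.72 + 75.387 + 84.477 = 310.59 kPa.
q_net = 310.59 − 7.85 = 302.74 kPa.
q_all(net) = 302.74 / 2.5 = 121.09 kPa.

q_all(net) ≈ 120 kPa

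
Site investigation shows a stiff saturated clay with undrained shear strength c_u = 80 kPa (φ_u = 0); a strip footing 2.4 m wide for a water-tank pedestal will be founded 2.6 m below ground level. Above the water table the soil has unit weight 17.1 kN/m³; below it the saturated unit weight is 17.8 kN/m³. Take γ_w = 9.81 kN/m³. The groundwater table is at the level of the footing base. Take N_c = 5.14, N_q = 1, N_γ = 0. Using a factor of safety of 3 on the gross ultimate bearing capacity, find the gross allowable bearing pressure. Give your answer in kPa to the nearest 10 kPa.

q_all ≈ 150 kPa

q = γ·D_f = 17.1 × 2.6 = 44.46 kPa.
c·N_c = 80 × 5.14 = 411.2 kPa
q·N_q = 44.46 × 1 = 44.46 kPa
q_ult = 411.2 + 44.46 = 455.66 kPa.
q_all = 455.66 / 3 = 151.89 kPa.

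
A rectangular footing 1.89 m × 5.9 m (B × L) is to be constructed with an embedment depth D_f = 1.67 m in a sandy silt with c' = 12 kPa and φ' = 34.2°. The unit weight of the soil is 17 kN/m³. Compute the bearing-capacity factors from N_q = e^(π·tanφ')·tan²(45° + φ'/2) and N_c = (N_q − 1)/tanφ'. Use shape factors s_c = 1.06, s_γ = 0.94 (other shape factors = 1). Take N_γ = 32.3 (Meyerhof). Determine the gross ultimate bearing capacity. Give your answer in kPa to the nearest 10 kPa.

tan34.2° = 0.6796, so N_q = e^(π×0.6796)·tan²(62.1°) = 8.457 × 3.567 = 30.17.
N_c = (30.17 − 1)/tan34.2° = 42.92.
Effective surcharge at the founding depth q = γ·D_f = 17 × 1.67 = 28.39 kPa.
q_ult = c·N_c·s_c + q·N_q + 0.5·γ·B·N_γ·s_γ
     = 12 × 42.919 × 1.06 + 28.39 × 30.168 + 0.5 × 17 × 1.89 × 32.3 × 0.94
     = 545.93 + 856.46 + 487.77 = 1890.2 kPa.

q_ult ≈ 1890 kPa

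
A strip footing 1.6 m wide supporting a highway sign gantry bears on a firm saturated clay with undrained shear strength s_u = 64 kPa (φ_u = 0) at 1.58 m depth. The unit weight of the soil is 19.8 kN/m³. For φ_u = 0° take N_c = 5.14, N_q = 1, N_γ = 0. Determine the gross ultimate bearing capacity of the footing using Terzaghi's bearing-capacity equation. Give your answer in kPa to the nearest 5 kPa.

q_ult ≈ 360 kPa

Effective surcharge at the founding depth q = γ·D_f = 19.8 × 1.58 = 31.284 kPa.
q_ult = c·N_c + q·N_q
     = 64 × 5.14 + 31.284 × 1
     = 328.96 + 31.284 = 360.24 kPa.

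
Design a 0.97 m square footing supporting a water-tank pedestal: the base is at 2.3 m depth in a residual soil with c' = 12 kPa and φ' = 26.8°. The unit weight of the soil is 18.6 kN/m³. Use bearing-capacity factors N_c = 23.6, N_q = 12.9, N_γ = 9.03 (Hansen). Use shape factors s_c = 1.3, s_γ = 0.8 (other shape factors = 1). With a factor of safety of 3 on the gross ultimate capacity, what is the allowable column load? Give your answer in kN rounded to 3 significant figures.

Effective surcharge at the founding depth q = γ·D_f = 18.6 × 2.3 = 42.78 kPa.
q_ult = c·N_c·s_c + q·N_q + 0.5·γ·B·N_γ·s_γ
     = 12 × 23.6 × 1.3 + 42.78 × 12.9 + 0.5 × 18.6 × 0.97 × 9.03 × 0.8
     = 368.16 + 551.86 + 65.168 = 985.19 kPa.
Gross allowable pressure q_all = 985.19 / 3 = 328.4 kPa.
Footing area = 0.9409 m², so allowable column load = 328.4 × 0.9409 = 308.99 kN.

P_all ≈ 309 kN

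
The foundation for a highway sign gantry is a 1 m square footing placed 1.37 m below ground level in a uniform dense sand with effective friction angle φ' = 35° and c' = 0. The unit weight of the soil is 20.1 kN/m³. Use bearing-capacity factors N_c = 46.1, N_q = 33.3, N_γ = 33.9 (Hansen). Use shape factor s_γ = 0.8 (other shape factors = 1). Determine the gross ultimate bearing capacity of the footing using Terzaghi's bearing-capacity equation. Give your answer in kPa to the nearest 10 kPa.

Overburden at base level: q = 20.1 × 1.37 = 27.537 kPa.
Surcharge term q·N_q = 27.537 × 33.3 = 916.98 kPa; self-weight term 0.5·γ·B·N_γ·s_γ = 0.5 × 20.1 × 1 × 33.9 × 0.8 = 272.56 kPa.
q_ult = 916.98 + 272.56 = 1189.5 kPa.

q_ult ≈ 1190 kPa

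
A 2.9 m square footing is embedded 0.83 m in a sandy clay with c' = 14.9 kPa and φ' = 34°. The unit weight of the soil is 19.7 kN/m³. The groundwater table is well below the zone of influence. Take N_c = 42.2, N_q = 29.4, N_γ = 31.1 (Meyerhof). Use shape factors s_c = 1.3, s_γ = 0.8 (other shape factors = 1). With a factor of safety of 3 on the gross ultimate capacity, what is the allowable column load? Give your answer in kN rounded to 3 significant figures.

q = γ·D_f = 19.7 × 0.83 = 16.351 kPa.
c·N_c·s_c = 14.9 × 42.2 × 1.3 = 817.41 kPa
q·N_q = 16.351 × 29.4 = 480.72 kPa
0.5·γ·B·N_γ·s_γ = 0.5 × 19.7 × 2.9 × 31.1 × 0.8 = 710.7 kPa
q_ult = 817.41 + 480.72 + 710.7 = 2008.8 kPa.
Gross allowable pressure q_all = 2008.8 / 3 = 669.61 kPa.
Footing area = 8.41 m², so allowable column load = 669.61 × 8.41 = 5631.4 kN.

P_all ≈ 5630 kN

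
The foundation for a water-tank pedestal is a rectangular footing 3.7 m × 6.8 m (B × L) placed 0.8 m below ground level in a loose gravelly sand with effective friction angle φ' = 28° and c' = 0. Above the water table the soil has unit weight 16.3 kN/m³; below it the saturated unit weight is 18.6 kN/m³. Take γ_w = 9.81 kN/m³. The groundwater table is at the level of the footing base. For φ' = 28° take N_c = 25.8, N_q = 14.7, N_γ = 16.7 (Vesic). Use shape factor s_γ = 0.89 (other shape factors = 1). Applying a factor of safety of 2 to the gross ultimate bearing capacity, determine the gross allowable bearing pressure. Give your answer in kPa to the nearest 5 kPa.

q = γ·D_f = 16.3 × 0.8 = 13.04 kPa.
For the ½γBN_γ term take γ' = 18.6 − 9.81 = 8.79 kN/m³ (soil below base is submerged).
q·N_q = 13.04 × 14.7 = 191.69 kPa
0.5·γ·B·N_γ·s_γ = 0.5 × 8.79 × 3.7 × 16.7 × 0.89 = 241.69 kPa
q_ult = 191.69 + 241.69 = 433.38 kPa.
q_all = q_ult / FS = 433.38 / 2 = 216.69 kPa.

q_all ≈ 215 kPa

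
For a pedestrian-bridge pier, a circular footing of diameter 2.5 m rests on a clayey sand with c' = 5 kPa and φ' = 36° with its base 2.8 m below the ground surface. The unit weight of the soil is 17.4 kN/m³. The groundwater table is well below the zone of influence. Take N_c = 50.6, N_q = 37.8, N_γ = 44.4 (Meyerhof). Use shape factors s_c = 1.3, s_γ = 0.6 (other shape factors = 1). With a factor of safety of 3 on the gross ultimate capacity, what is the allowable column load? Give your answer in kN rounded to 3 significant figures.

P_all ≈ 4500 kN

Effective surcharge at the founding depth q = γ·D_f = 17.4 × 2.8 = 48.72 kPa.
q_ult = c·N_c·s_c + q·N_q + 0.5·γ·B·N_γ·s_γ
     = 5 × 50.6 × 1.3 + 48.72 × 37.8 + 0.5 × 17.4 × 2.5 × 44.4 × 0.6
     = 328.9 + 1841.6 + 579.42 = 2749.9 kPa.
Gross allowable pressure q_all = 2749.9 / 3 = 916.65 kPa.
Footing area = 4.9087 m², so allowable column load = 916.65 × 4.9087 = 4499.5 kN.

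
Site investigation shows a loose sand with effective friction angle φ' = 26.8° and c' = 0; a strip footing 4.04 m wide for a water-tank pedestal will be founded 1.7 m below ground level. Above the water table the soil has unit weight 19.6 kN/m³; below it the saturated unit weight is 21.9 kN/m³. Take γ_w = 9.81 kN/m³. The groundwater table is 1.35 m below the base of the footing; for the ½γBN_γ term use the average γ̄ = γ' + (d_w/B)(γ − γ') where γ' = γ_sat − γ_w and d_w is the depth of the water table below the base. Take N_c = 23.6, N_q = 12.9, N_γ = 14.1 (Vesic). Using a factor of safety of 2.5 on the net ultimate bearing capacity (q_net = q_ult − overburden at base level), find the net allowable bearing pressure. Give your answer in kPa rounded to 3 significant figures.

q_all(net) ≈ 325 kPa

q = γ·D_f = 19.6 × 1.7 = 33.32 kPa.
γ' = 12.09 kN/m³; averaging over the depth B below the base, γ̄ = γ' + (d_w/B)(γ − γ') = 14.6 kN/m³.
q·N_q = 33.32 × 12.9 = 429.83 kPa
0.5·γ·B·N_γ = 0.5 × 14.6 × 4.04 × 14.1 = 415.82 kPa
q_ult = 429.83 + 415.82 = 845.65 kPa.
q_net = 845.65 − 33.32 = 812.33 kPa.
q_all(net) = 812.33 / 2.5 = 324.93 kPa.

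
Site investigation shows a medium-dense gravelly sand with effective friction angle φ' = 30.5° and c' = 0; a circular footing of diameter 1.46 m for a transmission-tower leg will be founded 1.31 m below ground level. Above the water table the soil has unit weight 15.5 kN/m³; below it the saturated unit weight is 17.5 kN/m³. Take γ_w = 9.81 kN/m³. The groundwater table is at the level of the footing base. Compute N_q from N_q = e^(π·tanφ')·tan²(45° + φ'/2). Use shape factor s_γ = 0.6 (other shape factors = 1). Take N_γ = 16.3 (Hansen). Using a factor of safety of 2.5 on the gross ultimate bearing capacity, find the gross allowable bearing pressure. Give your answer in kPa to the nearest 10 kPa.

N_q = e^(π·tan30.5°)·tan²(60.25°) = 19.48.
Effective surcharge at the founding depth q = γ·D_f = 15.5 × 1.31 = 20.305 kPa.
The water table coincides with the base, so in the self-weight term γ → γ' = 7.69 kN/m³.
q_ult = q·N_q + 0.5·γ·B·N_γ·s_γ
     = 20.305 × 19.479 + 0.5 × 7.69 × 1.46 × 16.3 × 0.6
     = 395.53 + 54.902 = 450.43 kPa.
q_all = 450.43 / 2.5 = 180.17 kPa.

q_all ≈ 180 kPa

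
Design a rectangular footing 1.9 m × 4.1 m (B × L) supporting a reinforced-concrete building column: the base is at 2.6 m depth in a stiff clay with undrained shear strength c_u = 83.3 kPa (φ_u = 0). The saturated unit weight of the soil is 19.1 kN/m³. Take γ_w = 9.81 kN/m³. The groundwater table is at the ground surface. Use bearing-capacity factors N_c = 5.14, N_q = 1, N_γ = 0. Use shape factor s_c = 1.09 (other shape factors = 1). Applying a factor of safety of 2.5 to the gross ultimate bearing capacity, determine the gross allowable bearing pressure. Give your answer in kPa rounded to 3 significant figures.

Water table at ground surface, so effective unit weight γ' = 19.1 − 9.81 = 9.29 kN/m³ is used throughout; overburden q = 9.29 × 2.6 = 24.154 kPa.
Cohesion term c·N_c·s_c = 83.3 × 5.14 × 1.09 = 466.7 kPa; surcharge term q·N_q = 24.154 × 1 = 24.154 kPa.
q_ult = 466.7 + 24.154 = 490.85 kPa.
q_all = q_ult / FS = 490.85 / 2.5 = 196.34 kPa.

q_all ≈ 196 kPa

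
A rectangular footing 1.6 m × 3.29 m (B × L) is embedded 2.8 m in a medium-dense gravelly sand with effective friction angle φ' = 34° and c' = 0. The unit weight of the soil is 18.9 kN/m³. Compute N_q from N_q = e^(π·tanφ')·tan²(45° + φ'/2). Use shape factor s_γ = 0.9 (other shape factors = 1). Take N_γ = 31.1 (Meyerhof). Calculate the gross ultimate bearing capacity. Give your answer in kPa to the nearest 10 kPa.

tan34° = 0.6745, so N_q = e^(π×0.6745)·tan²(62°) = 8.323 × 3.537 = 29.44.
Effective surcharge at the founding depth q = γ·D_f = 18.9 × 2.8 = 52.92 kPa.
q_ult = q·N_q + 0.5·γ·B·N_γ·s_γ
     = 52.92 × 29.44 + 0.5 × 18.9 × 1.6 × 31.1 × 0.9
     = 1558 + 423.21 = 1981.2 kPa.

q_ult ≈ 1980 kPa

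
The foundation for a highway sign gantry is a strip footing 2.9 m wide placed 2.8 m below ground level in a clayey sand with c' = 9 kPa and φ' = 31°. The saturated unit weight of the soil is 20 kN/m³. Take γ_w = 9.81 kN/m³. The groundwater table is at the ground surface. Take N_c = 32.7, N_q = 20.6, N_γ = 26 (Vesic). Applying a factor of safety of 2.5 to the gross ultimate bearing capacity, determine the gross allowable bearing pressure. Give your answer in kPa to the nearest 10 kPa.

q_all ≈ 510 kPa

With the water table at the surface the whole profile is submerged: γ' = 20 − 9.81 = 10.19 kN/m³, so q = γ'·D_f = 28.532 kPa; the same γ' applies in the ½γBN_γ term.
q_ult = c·N_c + q·N_q + 0.5·γ·B·N_γ
     = 9 × 32.7 + 28.532 × 20.6 + 0.5 × 10.19 × 2.9 × 26
     = 294.3 + 587.76 + 384.16 = 1266.2 kPa.
q_all = q_ult / FS = 1266.2 / 2.5 = 506.49 kPa.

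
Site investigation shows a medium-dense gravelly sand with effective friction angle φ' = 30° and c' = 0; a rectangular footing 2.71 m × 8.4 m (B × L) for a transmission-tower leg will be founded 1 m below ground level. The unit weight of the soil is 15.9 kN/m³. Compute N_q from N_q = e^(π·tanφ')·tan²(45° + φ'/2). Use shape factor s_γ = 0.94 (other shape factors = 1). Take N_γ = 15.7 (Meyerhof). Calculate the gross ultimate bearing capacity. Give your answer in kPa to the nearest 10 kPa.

tan30° = 0.5774, so N_q = e^(π×0.5774)·tan²(60°) = 6.134 × 3.0 = 18.4.
Effective surcharge at the founding depth q = γ·D_f = 15.9 × 1 = 15.9 kPa.
q_ult = q·N_q + 0.5·γ·B·N_γ·s_γ
     = 15.9 × 18.401 + 0.5 × 15.9 × 2.71 × 15.7 × 0.94
     = 292.58 + 317.95 = 610.53 kPa.

q_ult ≈ 610 kPa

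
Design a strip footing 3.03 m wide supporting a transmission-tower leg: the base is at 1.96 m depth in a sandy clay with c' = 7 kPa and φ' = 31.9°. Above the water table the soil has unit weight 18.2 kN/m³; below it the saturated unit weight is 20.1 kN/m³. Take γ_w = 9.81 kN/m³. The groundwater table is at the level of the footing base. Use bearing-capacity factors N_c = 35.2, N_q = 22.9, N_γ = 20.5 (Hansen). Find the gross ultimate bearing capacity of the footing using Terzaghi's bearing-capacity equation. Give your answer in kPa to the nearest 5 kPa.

q_ult ≈ 1385 kPa

Effective surcharge at the founding depth q = γ·D_f = 18.2 × 1.96 = 35.672 kPa.
The water table coincides with the base, so in the self-weight term γ → γ' = 10.29 kN/m³.
q_ult = c·N_c + q·N_q + 0.5·γ·B·N_γ
     = 7 × 35.2 + 35.672 × 22.9 + 0.5 × 10.29 × 3.03 × 20.5
     = 246.4 + 816.89 + 319.58 = 1382.9 kPa.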